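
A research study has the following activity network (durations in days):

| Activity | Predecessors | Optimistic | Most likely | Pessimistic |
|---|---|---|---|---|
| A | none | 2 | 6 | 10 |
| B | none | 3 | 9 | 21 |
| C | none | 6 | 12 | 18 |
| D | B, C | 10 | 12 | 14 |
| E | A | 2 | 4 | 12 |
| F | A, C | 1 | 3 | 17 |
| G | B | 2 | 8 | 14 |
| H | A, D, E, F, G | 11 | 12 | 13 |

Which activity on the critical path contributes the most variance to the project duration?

C

te_A = (2 + 4·6 + 10)/6 = 36/6 = 6; σ²_A = ((10−2)/6)² = 1.778
te_B = (3 + 4·9 + 21)/6 = 60/6 = 10; σ²_B = ((21−3)/6)² = 9.000
te_C = (6 + 4·12 + 18)/6 = 72/6 = 12; σ²_C = ((18−6)/6)² = 4.000
te_D = (10 + 4·12 + 14)/6 = 72/6 = 12; σ²_D = ((14−10)/6)² = 0.444
te_E = (2 + 4·4 + 12)/6 = 30/6 = 5; σ²_E = ((12−2)/6)² = 2.778
te_F = (1 + 4·3 + 17)/6 = 30/6 = 5; σ²_F = ((17−1)/6)² = 7.111
te_G = (2 + 4·8 + 14)/6 = 48/6 = 8; σ²_G = ((14−2)/6)² = 4.000
te_H = (11 + 4·12 + 13)/6 = 72/6 = 12; σ²_H = ((13−11)/6)² = 0.111

Forward pass:
ES_A = 0; EF_A = 6
ES_B = 0; EF_B = 10
ES_C = 0; EF_C = 12
ES_D = max(EF_B=10, EF_C=12) = 12; EF_D = 12+12 = 24
ES_E = 6; EF_E = 6+5 = 11
ES_F = max(EF_A=6, EF_C=12) = 12; EF_F = 12+5 = 17
ES_G = 10; EF_G = 10+8 = 18
ES_H = max(EF_A=6, EF_D=24, EF_E=11, EF_F=17, EF_G=18) = 24; EF_H = 24+12 = 36
Expected project duration μ = 36 days. Critical path: C → D → H.

Variances on critical path: σ²_C=4.000, σ²_D=0.444, σ²_H=0.111.
Largest is σ²_C = 4.000.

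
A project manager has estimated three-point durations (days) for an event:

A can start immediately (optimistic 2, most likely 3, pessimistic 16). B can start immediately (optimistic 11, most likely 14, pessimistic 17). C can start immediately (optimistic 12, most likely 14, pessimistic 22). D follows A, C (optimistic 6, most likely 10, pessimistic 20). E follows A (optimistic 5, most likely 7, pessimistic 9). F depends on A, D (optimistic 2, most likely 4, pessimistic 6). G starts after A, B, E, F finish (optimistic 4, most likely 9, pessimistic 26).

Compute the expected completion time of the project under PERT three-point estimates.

41 days

te_A = (2 + 4·3 + 16)/6 = 30/6 = 5
te_B = (11 + 4·14 + 17)/6 = 84/6 = 14
te_C = (12 + 4·14 + 22)/6 = 90/6 = 15
te_D = (6 + 4·10 + 20)/6 = 66/6 = 11
te_E = (5 + 4·7 + 9)/6 = 42/6 = 7
te_F = (2 + 4·4 + 6)/6 = 24/6 = 4
te_G = (4 + 4·9 + 26)/6 = 66/6 = 11

Forward pass:
ES_A = 0; EF_A = 5
ES_B = 0; EF_B = 14
ES_C = 0; EF_C = 15
ES_D = max(EF_A=5, EF_C=15) = 15; EF_D = 15+11 = 26
ES_E = 5; EF_E = 5+7 = 12
ES_F = max(EF_A=5, EF_D=26) = 26; EF_F = 26+4 = 30
ES_G = max(EF_A=5, EF_B=14, EF_E=12, EF_F=30) = 30; EF_G = 30+11 = 41
Expected project duration μ = 41 days. Critical path: C → D → F → G.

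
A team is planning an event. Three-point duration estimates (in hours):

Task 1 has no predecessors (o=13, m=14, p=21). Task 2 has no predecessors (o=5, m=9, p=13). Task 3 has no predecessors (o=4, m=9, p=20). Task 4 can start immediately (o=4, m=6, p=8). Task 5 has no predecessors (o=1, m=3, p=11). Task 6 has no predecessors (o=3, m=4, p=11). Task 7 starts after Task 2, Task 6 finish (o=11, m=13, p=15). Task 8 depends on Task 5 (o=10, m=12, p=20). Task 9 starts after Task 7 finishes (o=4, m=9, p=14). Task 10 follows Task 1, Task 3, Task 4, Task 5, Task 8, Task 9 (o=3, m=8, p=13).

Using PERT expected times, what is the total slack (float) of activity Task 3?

21 hours

te_Task 1 = (13 + 4·14 + 21)/6 = 90/6 = 15
te_Task 2 = (5 + 4·9 + 13)/6 = 54/6 = 9
te_Task 3 = (4 + 4·9 + 20)/6 = 60/6 = 10
te_Task 4 = (4 + 4·6 + 8)/6 = 36/6 = 6
te_Task 5 = (1 + 4·3 + 11)/6 = 24/6 = 4
te_Task 6 = (3 + 4·4 + 11)/6 = 30/6 = 5
te_Task 7 = (11 + 4·13 + 15)/6 = 78/6 = 13
te_Task 8 = (10 + 4·12 + 20)/6 = 78/6 = 13
te_Task 9 = (4 + 4·9 + 14)/6 = 54/6 = 9
te_Task 10 = (3 + 4·8 + 13)/6 = 48/6 = 8

Forward pass:
ES_Task 1 = 0; EF_Task 1 = 15
ES_Task 2 = 0; EF_Task 2 = 9
ES_Task 3 = 0; EF_Task 3 = 10
ES_Task 4 = 0; EF_Task 4 = 6
ES_Task 5 = 0; EF_Task 5 = 4
ES_Task 6 = 0; EF_Task 6 = 5
ES_Task 7 = max(EF_Task 2=9, EF_Task 6=5) = 9; EF_Task 7 = 9+13 = 22
ES_Task 8 = 4; EF_Task 8 = 4+13 = 17
ES_Task 9 = 22; EF_Task 9 = 22+9 = 31
ES_Task 10 = max(EF_Task 1=15, EF_Task 3=10, EF_Task 4=6, EF_Task 5=4, EF_Task 8=17, EF_Task 9=31) = 31; EF_Task 10 = 31+8 = 39
Expected project duration μ = 39 hours. Critical path: Task 2 → Task 7 → Task 9 → Task 10.

Backward pass:
LF_Task 10 = 39; LS_Task 10 = 39−8 = 31
LF_Task 9 = LS_Task 10 = 31; LS_Task 9 = 31−9 = 22
LF_Task 8 = LS_Task 10 = 31; LS_Task 8 = 31−13 = 18
LF_Task 7 = LS_Task 9 = 22; LS_Task 7 = 22−13 = 9
LF_Task 6 = LS_Task 7 = 9; LS_Task 6 = 9−5 = 4
LF_Task 5 = min(LS_Task 8=18, LS_Task 10=31) = 18; LS_Task 5 = 18−4 = 14
LF_Task 4 = LS_Task 10 = 31; LS_Task 4 = 31−6 = 25
LF_Task 3 = LS_Task 10 = 31; LS_Task 3 = 31−10 = 21
LF_Task 2 = LS_Task 7 = 9; LS_Task 2 = 9−9 = 0
LF_Task 1 = LS_Task 10 = 31; LS_Task 1 = 31−15 = 16
Slack_Task 3 = LS_Task 3 − ES_Task 3 = 21 − 0 = 21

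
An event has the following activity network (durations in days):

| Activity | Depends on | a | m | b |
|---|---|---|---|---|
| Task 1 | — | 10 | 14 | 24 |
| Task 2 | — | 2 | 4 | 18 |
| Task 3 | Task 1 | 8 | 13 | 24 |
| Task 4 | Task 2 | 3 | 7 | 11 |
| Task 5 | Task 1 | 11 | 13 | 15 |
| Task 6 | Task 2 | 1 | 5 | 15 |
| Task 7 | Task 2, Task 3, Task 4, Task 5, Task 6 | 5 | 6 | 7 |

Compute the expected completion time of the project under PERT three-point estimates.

35 days

te_Task 1 = (10 + 4·14 + 24)/6 = 90/6 = 15
te_Task 2 = (2 + 4·4 + 18)/6 = 36/6 = 6
te_Task 3 = (8 + 4·13 + 24)/6 = 84/6 = 14
te_Task 4 = (3 + 4·7 + 11)/6 = 42/6 = 7
te_Task 5 = (11 + 4·13 + 15)/6 = 78/6 = 13
te_Task 6 = (1 + 4·5 + 15)/6 = 36/6 = 6
te_Task 7 = (5 + 4·6 + 7)/6 = 36/6 = 6

Forward pass:
ES_Task 1 = 0; EF_Task 1 = 15
ES_Task 2 = 0; EF_Task 2 = 6
ES_Task 3 = 15; EF_Task 3 = 15+14 = 29
ES_Task 4 = 6; EF_Task 4 = 6+7 = 13
ES_Task 5 = 15; EF_Task 5 = 15+13 = 28
ES_Task 6 = 6; EF_Task 6 = 6+6 = 12
ES_Task 7 = max(EF_Task 2=6, EF_Task 3=29, EF_Task 4=13, EF_Task 5=28, EF_Task 6=12) = 29; EF_Task 7 = 29+6 = 35
Expected project duration μ = 35 days. Critical path: Task 1 → Task 3 → Task 7.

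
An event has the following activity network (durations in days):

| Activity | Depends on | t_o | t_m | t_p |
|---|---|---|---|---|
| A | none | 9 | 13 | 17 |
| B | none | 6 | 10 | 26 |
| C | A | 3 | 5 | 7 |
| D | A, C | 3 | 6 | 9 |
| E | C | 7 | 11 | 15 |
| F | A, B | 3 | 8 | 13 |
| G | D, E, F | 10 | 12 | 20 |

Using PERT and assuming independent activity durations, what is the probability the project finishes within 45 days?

te_A = (9 + 4·13 + 17)/6 = 78/6 = 13; σ²_A = ((17−9)/6)² = 1.778
te_B = (6 + 4·10 + 26)/6 = 72/6 = 12; σ²_B = ((26−6)/6)² = 11.111
te_C = (3 + 4·5 + 7)/6 = 30/6 = 5; σ²_C = ((7−3)/6)² = 0.444
te_D = (3 + 4·6 + 9)/6 = 36/6 = 6; σ²_D = ((9−3)/6)² = 1.000
te_E = (7 + 4·11 + 15)/6 = 66/6 = 11; σ²_E = ((15−7)/6)² = 1.778
te_F = (3 + 4·8 + 13)/6 = 48/6 = 8; σ²_F = ((13−3)/6)² = 2.778
te_G = (10 + 4·12 + 20)/6 = 78/6 = 13; σ²_G = ((20−10)/6)² = 2.778

Forward pass:
ES_A = 0; EF_A = 13
ES_B = 0; EF_B = 12
ES_C = 13; EF_C = 13+5 = 18
ES_D = max(EF_A=13, EF_C=18) = 18; EF_D = 18+6 = 24
ES_E = 18; EF_E = 18+11 = 29
ES_F = max(EF_A=13, EF_B=12) = 13; EF_F = 13+8 = 21
ES_G = max(EF_D=24, EF_E=29, EF_F=21) = 29; EF_G = 29+13 = 42
Expected project duration μ = 42 days. Critical path: A → C → E → G.

Variance along critical path = 1.778 + 0.444 + 1.778 + 2.778 = 6.778; σ = √6.778 = 2.603 days.
Z = (45 − 42) / 2.603 = 1.152
P(T ≤ 45) = Φ(1.152) ≈ 0.875

0.875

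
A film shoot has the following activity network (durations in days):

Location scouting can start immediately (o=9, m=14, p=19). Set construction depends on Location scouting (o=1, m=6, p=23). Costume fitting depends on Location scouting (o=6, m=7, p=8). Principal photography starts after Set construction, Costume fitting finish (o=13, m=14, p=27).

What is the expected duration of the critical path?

38 days

te_Location scouting = (9 + 4·14 + 19)/6 = 84/6 = 14
te_Set construction = (1 + 4·6 + 23)/6 = 48/6 = 8
te_Costume fitting = (6 + 4·7 + 8)/6 = 42/6 = 7
te_Principal photography = (13 + 4·14 + 27)/6 = 96/6 = 16

Forward pass:
ES_Location scouting = 0; EF_Location scouting = 14
ES_Set construction = 14; EF_Set construction = 14+8 = 22
ES_Costume fitting = 14; EF_Costume fitting = 14+7 = 21
ES_Principal photography = max(EF_Set construction=22, EF_Costume fitting=21) = 22; EF_Principal photography = 22+16 = 38
Expected project duration μ = 38 days. Critical path: Location scouting → Set construction → Principal photography.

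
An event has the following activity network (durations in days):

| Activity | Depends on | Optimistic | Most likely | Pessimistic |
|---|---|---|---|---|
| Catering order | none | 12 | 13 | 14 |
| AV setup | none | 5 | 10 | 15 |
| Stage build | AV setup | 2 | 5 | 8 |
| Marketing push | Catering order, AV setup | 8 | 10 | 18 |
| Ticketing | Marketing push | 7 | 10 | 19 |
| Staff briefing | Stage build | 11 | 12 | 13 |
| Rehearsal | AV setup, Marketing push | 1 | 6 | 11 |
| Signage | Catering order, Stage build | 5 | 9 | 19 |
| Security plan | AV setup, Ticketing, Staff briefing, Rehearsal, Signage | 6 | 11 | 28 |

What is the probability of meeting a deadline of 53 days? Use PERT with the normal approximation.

0.866

te_Catering order = (12 + 4·13 + 14)/6 = 78/6 = 13; σ²_Catering order = ((14−12)/6)² = 0.111
te_AV setup = (5 + 4·10 + 15)/6 = 60/6 = 10; σ²_AV setup = ((15−5)/6)² = 2.778
te_Stage build = (2 + 4·5 + 8)/6 = 30/6 = 5; σ²_Stage build = ((8−2)/6)² = 1.000
te_Marketing push = (8 + 4·10 + 18)/6 = 66/6 = 11; σ²_Marketing push = ((18−8)/6)² = 2.778
te_Ticketing = (7 + 4·10 + 19)/6 = 66/6 = 11; σ²_Ticketing = ((19−7)/6)² = 4.000
te_Staff briefing = (11 + 4·12 + 13)/6 = 72/6 = 12; σ²_Staff briefing = ((13−11)/6)² = 0.111
te_Rehearsal = (1 + 4·6 + 11)/6 = 36/6 = 6; σ²_Rehearsal = ((11−1)/6)² = 2.778
te_Signage = (5 + 4·9 + 19)/6 = 60/6 = 10; σ²_Signage = ((19−5)/6)² = 5.444
te_Security plan = (6 + 4·11 + 28)/6 = 78/6 = 13; σ²_Security plan = ((28−6)/6)² = 13.444

Forward pass:
ES_Catering order = 0; EF_Catering order = 13
ES_AV setup = 0; EF_AV setup = 10
ES_Stage build = 10; EF_Stage build = 10+5 = 15
ES_Marketing push = max(EF_Catering order=13, EF_AV setup=10) = 13; EF_Marketing push = 13+11 = 24
ES_Ticketing = 24; EF_Ticketing = 24+11 = 35
ES_Staff briefing = 15; EF_Staff briefing = 15+12 = 27
ES_Rehearsal = max(EF_AV setup=10, EF_Marketing push=24) = 24; EF_Rehearsal = 24+6 = 30
ES_Signage = max(EF_Catering order=13, EF_Stage build=15) = 15; EF_Signage = 15+10 = 25
ES_Security plan = max(EF_AV setup=10, EF_Ticketing=35, EF_Staff briefing=27, EF_Rehearsal=30, EF_Signage=25) = 35; EF_Security plan = 35+13 = 48
Expected project duration μ = 48 days. Critical path: Catering order → Marketing push → Ticketing → Security plan.

Variance along critical path = 0.111 + 2.778 + 4.000 + 13.444 = 20.333; σ = √20.333 = 4.509 days.
Z = (53 − 48) / 4.509 = 1.109
P(T ≤ 53) = Φ(1.109) ≈ 0.866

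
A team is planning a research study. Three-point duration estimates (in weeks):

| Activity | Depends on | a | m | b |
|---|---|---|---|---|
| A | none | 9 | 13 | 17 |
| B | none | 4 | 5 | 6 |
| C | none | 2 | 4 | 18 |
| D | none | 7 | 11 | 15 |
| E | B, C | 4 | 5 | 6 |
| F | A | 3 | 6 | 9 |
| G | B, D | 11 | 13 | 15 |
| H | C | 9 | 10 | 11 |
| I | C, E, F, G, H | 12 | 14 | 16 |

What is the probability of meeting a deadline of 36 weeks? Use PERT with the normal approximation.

te_A = (9 + 4·13 + 17)/6 = 78/6 = 13; σ²_A = ((17−9)/6)² = 1.778
te_B = (4 + 4·5 + 6)/6 = 30/6 = 5; σ²_B = ((6−4)/6)² = 0.111
te_C = (2 + 4·4 + 18)/6 = 36/6 = 6; σ²_C = ((18−2)/6)² = 7.111
te_D = (7 + 4·11 + 15)/6 = 66/6 = 11; σ²_D = ((15−7)/6)² = 1.778
te_E = (4 + 4·5 + 6)/6 = 30/6 = 5; σ²_E = ((6−4)/6)² = 0.111
te_F = (3 + 4·6 + 9)/6 = 36/6 = 6; σ²_F = ((9−3)/6)² = 1.000
te_G = (11 + 4·13 + 15)/6 = 78/6 = 13; σ²_G = ((15−11)/6)² = 0.444
te_H = (9 + 4·10 + 11)/6 = 60/6 = 10; σ²_H = ((11−9)/6)² = 0.111
te_I = (12 + 4·14 + 16)/6 = 84/6 = 14; σ²_I = ((16−12)/6)² = 0.444

Forward pass:
ES_A = 0; EF_A = 13
ES_B = 0; EF_B = 5
ES_C = 0; EF_C = 6
ES_D = 0; EF_D = 11
ES_E = max(EF_B=5, EF_C=6) = 6; EF_E = 6+5 = 11
ES_F = 13; EF_F = 13+6 = 19
ES_G = max(EF_B=5, EF_D=11) = 11; EF_G = 11+13 = 24
ES_H = 6; EF_H = 6+10 = 16
ES_I = max(EF_C=6, EF_E=11, EF_F=19, EF_G=24, EF_H=16) = 24; EF_I = 24+14 = 38
Expected project duration μ = 38 weeks. Critical path: D → G → I.

Variance along critical path = 1.778 + 0.444 + 0.444 = 2.667; σ = √2.667 = 1.633 weeks.
Z = (36 − 38) / 1.633 = -1.225
P(T ≤ 36) = Φ(-1.225) ≈ 0.110

0.110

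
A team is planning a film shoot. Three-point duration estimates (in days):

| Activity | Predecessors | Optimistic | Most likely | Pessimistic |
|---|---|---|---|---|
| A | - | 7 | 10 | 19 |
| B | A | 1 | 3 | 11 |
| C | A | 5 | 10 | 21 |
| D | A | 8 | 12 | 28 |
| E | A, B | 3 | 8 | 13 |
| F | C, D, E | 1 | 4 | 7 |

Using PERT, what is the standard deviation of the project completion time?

te_A = (7 + 4·10 + 19)/6 = 66/6 = 11; σ²_A = ((19−7)/6)² = 4.000
te_B = (1 + 4·3 + 11)/6 = 24/6 = 4; σ²_B = ((11−1)/6)² = 2.778
te_C = (5 + 4·10 + 21)/6 = 66/6 = 11; σ²_C = ((21−5)/6)² = 7.111
te_D = (8 + 4·12 + 28)/6 = 84/6 = 14; σ²_D = ((28−8)/6)² = 11.111
te_E = (3 + 4·8 + 13)/6 = 48/6 = 8; σ²_E = ((13−3)/6)² = 2.778
te_F = (1 + 4·4 + 7)/6 = 24/6 = 4; σ²_F = ((7−1)/6)² = 1.000

Forward pass:
ES_A = 0; EF_A = 11
ES_B = 11; EF_B = 11+4 = 15
ES_C = 11; EF_C = 11+11 = 22
ES_D = 11; EF_D = 11+14 = 25
ES_E = max(EF_A=11, EF_B=15) = 15; EF_E = 15+8 = 23
ES_F = max(EF_C=22, EF_D=25, EF_E=23) = 25; EF_F = 25+4 = 29
Expected project duration μ = 29 days. Critical path: A → D → F.

Variance along critical path = 4.000 + 11.111 + 1.000 = 16.111
σ = √16.111 = 4.014 days

4.01 days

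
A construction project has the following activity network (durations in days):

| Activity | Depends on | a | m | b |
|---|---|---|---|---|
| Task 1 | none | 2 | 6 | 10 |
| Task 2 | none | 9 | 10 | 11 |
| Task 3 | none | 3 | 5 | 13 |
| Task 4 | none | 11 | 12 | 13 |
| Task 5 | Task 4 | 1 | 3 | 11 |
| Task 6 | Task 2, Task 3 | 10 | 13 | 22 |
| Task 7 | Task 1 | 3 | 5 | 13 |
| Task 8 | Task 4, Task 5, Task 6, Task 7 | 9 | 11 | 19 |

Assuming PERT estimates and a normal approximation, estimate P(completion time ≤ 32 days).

0.064

te_Task 1 = (2 + 4·6 + 10)/6 = 36/6 = 6; σ²_Task 1 = ((10−2)/6)² = 1.778
te_Task 2 = (9 + 4·10 + 11)/6 = 60/6 = 10; σ²_Task 2 = ((11−9)/6)² = 0.111
te_Task 3 = (3 + 4·5 + 13)/6 = 36/6 = 6; σ²_Task 3 = ((13−3)/6)² = 2.778
te_Task 4 = (11 + 4·12 + 13)/6 = 72/6 = 12; σ²_Task 4 = ((13−11)/6)² = 0.111
te_Task 5 = (1 + 4·3 + 11)/6 = 24/6 = 4; σ²_Task 5 = ((11−1)/6)² = 2.778
te_Task 6 = (10 + 4·13 + 22)/6 = 84/6 = 14; σ²_Task 6 = ((22−10)/6)² = 4.000
te_Task 7 = (3 + 4·5 + 13)/6 = 36/6 = 6; σ²_Task 7 = ((13−3)/6)² = 2.778
te_Task 8 = (9 + 4·11 + 19)/6 = 72/6 = 12; σ²_Task 8 = ((19−9)/6)² = 2.778

Forward pass:
ES_Task 1 = 0; EF_Task 1 = 6
ES_Task 2 = 0; EF_Task 2 = 10
ES_Task 3 = 0; EF_Task 3 = 6
ES_Task 4 = 0; EF_Task 4 = 12
ES_Task 5 = 12; EF_Task 5 = 12+4 = 16
ES_Task 6 = max(EF_Task 2=10, EF_Task 3=6) = 10; EF_Task 6 = 10+14 = 24
ES_Task 7 = 6; EF_Task 7 = 6+6 = 12
ES_Task 8 = max(EF_Task 4=12, EF_Task 5=16, EF_Task 6=24, EF_Task 7=12) = 24; EF_Task 8 = 24+12 = 36
Expected project duration μ = 36 days. Critical path: Task 2 → Task 6 → Task 8.

Variance along critical path = 0.111 + 4.000 + 2.778 = 6.889; σ = √6.889 = 2.625 days.
Z = (32 − 36) / 2.625 = -1.524
P(T ≤ 32) = Φ(-1.524) ≈ 0.064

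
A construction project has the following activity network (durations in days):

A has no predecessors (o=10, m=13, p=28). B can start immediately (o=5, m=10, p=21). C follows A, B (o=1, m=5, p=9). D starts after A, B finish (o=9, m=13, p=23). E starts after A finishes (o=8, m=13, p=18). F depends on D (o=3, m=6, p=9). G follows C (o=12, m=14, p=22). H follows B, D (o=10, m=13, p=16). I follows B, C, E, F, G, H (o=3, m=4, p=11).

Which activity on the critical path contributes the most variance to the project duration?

A

te_A = (10 + 4·13 + 28)/6 = 90/6 = 15; σ²_A = ((28−10)/6)² = 9.000
te_B = (5 + 4·10 + 21)/6 = 66/6 = 11; σ²_B = ((21−5)/6)² = 7.111
te_C = (1 + 4·5 + 9)/6 = 30/6 = 5; σ²_C = ((9−1)/6)² = 1.778
te_D = (9 + 4·13 + 23)/6 = 84/6 = 14; σ²_D = ((23−9)/6)² = 5.444
te_E = (8 + 4·13 + 18)/6 = 78/6 = 13; σ²_E = ((18−8)/6)² = 2.778
te_F = (3 + 4·6 + 9)/6 = 36/6 = 6; σ²_F = ((9−3)/6)² = 1.000
te_G = (12 + 4·14 + 22)/6 = 90/6 = 15; σ²_G = ((22−12)/6)² = 2.778
te_H = (10 + 4·13 + 16)/6 = 78/6 = 13; σ²_H = ((16−10)/6)² = 1.000
te_I = (3 + 4·4 + 11)/6 = 30/6 = 5; σ²_I = ((11−3)/6)² = 1.778

Forward pass:
ES_A = 0; EF_A = 15
ES_B = 0; EF_B = 11
ES_C = max(EF_A=15, EF_B=11) = 15; EF_C = 15+5 = 20
ES_D = max(EF_A=15, EF_B=11) = 15; EF_D = 15+14 = 29
ES_E = 15; EF_E = 15+13 = 28
ES_F = 29; EF_F = 29+6 = 35
ES_G = 20; EF_G = 20+15 = 35
ES_H = max(EF_B=11, EF_D=29) = 29; EF_H = 29+13 = 42
ES_I = max(EF_B=11, EF_C=20, EF_E=28, EF_F=35, EF_G=35, EF_H=42) = 42; EF_I = 42+5 = 47
Expected project duration μ = 47 days. Critical path: A → D → H → I.

Variances on critical path: σ²_A=9.000, σ²_D=5.444, σ²_H=1.000, σ²_I=1.778.
Largest is σ²_A = 9.000.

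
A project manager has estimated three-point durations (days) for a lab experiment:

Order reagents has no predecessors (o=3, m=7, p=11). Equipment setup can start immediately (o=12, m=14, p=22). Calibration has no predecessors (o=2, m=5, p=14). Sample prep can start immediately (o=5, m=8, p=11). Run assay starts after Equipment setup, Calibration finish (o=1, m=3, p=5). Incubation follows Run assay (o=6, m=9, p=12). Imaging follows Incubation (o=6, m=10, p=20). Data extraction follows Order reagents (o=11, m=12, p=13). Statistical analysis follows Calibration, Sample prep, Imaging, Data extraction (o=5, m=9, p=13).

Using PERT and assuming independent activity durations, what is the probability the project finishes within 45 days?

0.277

te_Order reagents = (3 + 4·7 + 11)/6 = 42/6 = 7; σ²_Order reagents = ((11−3)/6)² = 1.778
te_Equipment setup = (12 + 4·14 + 22)/6 = 90/6 = 15; σ²_Equipment setup = ((22−12)/6)² = 2.778
te_Calibration = (2 + 4·5 + 14)/6 = 36/6 = 6; σ²_Calibration = ((14−2)/6)² = 4.000
te_Sample prep = (5 + 4·8 + 11)/6 = 48/6 = 8; σ²_Sample prep = ((11−5)/6)² = 1.000
te_Run assay = (1 + 4·3 + 5)/6 = 18/6 = 3; σ²_Run assay = ((5−1)/6)² = 0.444
te_Incubation = (6 + 4·9 + 12)/6 = 54/6 = 9; σ²_Incubation = ((12−6)/6)² = 1.000
te_Imaging = (6 + 4·10 + 20)/6 = 66/6 = 11; σ²_Imaging = ((20−6)/6)² = 5.444
te_Data extraction = (11 + 4·12 + 13)/6 = 72/6 = 12; σ²_Data extraction = ((13−11)/6)² = 0.111
te_Statistical analysis = (5 + 4·9 + 13)/6 = 54/6 = 9; σ²_Statistical analysis = ((13−5)/6)² = 1.778

Forward pass:
ES_Order reagents = 0; EF_Order reagents = 7
ES_Equipment setup = 0; EF_Equipment setup = 15
ES_Calibration = 0; EF_Calibration = 6
ES_Sample prep = 0; EF_Sample prep = 8
ES_Run assay = max(EF_Equipment setup=15, EF_Calibration=6) = 15; EF_Run assay = 15+3 = 18
ES_Incubation = 18; EF_Incubation = 18+9 = 27
ES_Imaging = 27; EF_Imaging = 27+11 = 38
ES_Data extraction = 7; EF_Data extraction = 7+12 = 19
ES_Statistical analysis = max(EF_Calibration=6, EF_Sample prep=8, EF_Imaging=38, EF_Data extraction=19) = 38; EF_Statistical analysis = 38+9 = 47
Expected project duration μ = 47 days. Critical path: Equipment setup → Run assay → Incubation → Imaging → Statistical analysis.

Variance along critical path = 2.778 + 0.444 + 1.000 + 5.444 + 1.778 = 11.444; σ = √11.444 = 3.383 days.
Z = (45 − 47) / 3.383 = -0.591
P(T ≤ 45) = Φ(-0.591) ≈ 0.277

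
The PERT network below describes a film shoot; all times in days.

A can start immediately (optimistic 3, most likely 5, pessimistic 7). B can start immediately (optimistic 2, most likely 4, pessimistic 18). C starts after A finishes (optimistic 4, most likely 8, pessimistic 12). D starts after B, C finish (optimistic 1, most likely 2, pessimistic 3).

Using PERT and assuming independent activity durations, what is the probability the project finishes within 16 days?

te_A = (3 + 4·5 + 7)/6 = 30/6 = 5; σ²_A = ((7−3)/6)² = 0.444
te_B = (2 + 4·4 + 18)/6 = 36/6 = 6; σ²_B = ((18−2)/6)² = 7.111
te_C = (4 + 4·8 + 12)/6 = 48/6 = 8; σ²_C = ((12−4)/6)² = 1.778
te_D = (1 + 4·2 + 3)/6 = 12/6 = 2; σ²_D = ((3−1)/6)² = 0.111

Forward pass:
ES_A = 0; EF_A = 5
ES_B = 0; EF_B = 6
ES_C = 5; EF_C = 5+8 = 13
ES_D = max(EF_B=6, EF_C=13) = 13; EF_D = 13+2 = 15
Expected project duration μ = 15 days. Critical path: A → C → D.

Variance along critical path = 0.444 + 1.778 + 0.111 = 2.333; σ = √2.333 = 1.528 days.
Z = (16 − 15) / 1.528 = 0.655
P(T ≤ 16) = Φ(0.655) ≈ 0.744

0.744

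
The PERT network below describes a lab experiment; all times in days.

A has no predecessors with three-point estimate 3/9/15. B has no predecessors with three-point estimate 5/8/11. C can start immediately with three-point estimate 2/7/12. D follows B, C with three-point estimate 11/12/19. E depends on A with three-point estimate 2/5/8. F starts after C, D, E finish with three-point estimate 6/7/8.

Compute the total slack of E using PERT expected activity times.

7 days

te_A = (3 + 4·9 + 15)/6 = 54/6 = 9
te_B = (5 + 4·8 + 11)/6 = 48/6 = 8
te_C = (2 + 4·7 + 12)/6 = 42/6 = 7
te_D = (11 + 4·12 + 19)/6 = 78/6 = 13
te_E = (2 + 4·5 + 8)/6 = 30/6 = 5
te_F = (6 + 4·7 + 8)/6 = 42/6 = 7

Forward pass:
ES_A = 0; EF_A = 9
ES_B = 0; EF_B = 8
ES_C = 0; EF_C = 7
ES_D = max(EF_B=8, EF_C=7) = 8; EF_D = 8+13 = 21
ES_E = 9; EF_E = 9+5 = 14
ES_F = max(EF_C=7, EF_D=21, EF_E=14) = 21; EF_F = 21+7 = 28
Expected project duration μ = 28 days. Critical path: B → D → F.

Backward pass:
LF_F = 28; LS_F = 28−7 = 21
LF_E = LS_F = 21; LS_E = 21−5 = 16
LF_D = LS_F = 21; LS_D = 21−13 = 8
LF_C = min(LS_D=8, LS_F=21) = 8; LS_C = 8−7 = 1
LF_B = LS_D = 8; LS_B = 8−8 = 0
LF_A = LS_E = 16; LS_A = 16−9 = 7
Slack_E = LS_E − ES_E = 16 − 9 = 7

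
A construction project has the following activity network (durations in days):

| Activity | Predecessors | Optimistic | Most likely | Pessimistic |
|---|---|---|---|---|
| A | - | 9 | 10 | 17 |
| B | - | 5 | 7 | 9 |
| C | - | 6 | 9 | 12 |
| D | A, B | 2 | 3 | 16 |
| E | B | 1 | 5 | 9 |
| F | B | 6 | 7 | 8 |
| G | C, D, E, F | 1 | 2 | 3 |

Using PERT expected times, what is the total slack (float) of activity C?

te_A = (9 + 4·10 + 17)/6 = 66/6 = 11
te_B = (5 + 4·7 + 9)/6 = 42/6 = 7
te_C = (6 + 4·9 + 12)/6 = 54/6 = 9
te_D = (2 + 4·3 + 16)/6 = 30/6 = 5
te_E = (1 + 4·5 + 9)/6 = 30/6 = 5
te_F = (6 + 4·7 + 8)/6 = 42/6 = 7
te_G = (1 + 4·2 + 3)/6 = 12/6 = 2

Forward pass:
ES_A = 0; EF_A = 11
ES_B = 0; EF_B = 7
ES_C = 0; EF_C = 9
ES_D = max(EF_A=11, EF_B=7) = 11; EF_D = 11+5 = 16
ES_E = 7; EF_E = 7+5 = 12
ES_F = 7; EF_F = 7+7 = 14
ES_G = max(EF_C=9, EF_D=16, EF_E=12, EF_F=14) = 16; EF_G = 16+2 = 18
Expected project duration μ = 18 days. Critical path: A → D → G.

Backward pass:
LF_G = 18; LS_G = 18−2 = 16
LF_F = LS_G = 16; LS_F = 16−7 = 9
LF_E = LS_G = 16; LS_E = 16−5 = 11
LF_D = LS_G = 16; LS_D = 16−5 = 11
LF_C = LS_G = 16; LS_C = 16−9 = 7
LF_B = min(LS_D=11, LS_E=11, LS_F=9) = 9; LS_B = 9−7 = 2
LF_A = LS_D = 11; LS_A = 11−11 = 0
Slack_C = LS_C − ES_C = 7 − 0 = 7

7 days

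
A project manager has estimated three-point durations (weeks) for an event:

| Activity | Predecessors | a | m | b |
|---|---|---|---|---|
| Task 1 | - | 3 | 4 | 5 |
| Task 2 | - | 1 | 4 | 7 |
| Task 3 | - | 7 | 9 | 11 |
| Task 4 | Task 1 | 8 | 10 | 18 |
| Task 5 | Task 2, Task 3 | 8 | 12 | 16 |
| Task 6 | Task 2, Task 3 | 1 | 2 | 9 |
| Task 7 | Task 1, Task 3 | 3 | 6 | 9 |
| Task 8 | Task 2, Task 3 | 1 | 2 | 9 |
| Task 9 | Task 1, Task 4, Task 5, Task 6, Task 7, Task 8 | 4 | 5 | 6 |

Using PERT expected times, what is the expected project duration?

te_Task 1 = (3 + 4·4 + 5)/6 = 24/6 = 4
te_Task 2 = (1 + 4·4 + 7)/6 = 24/6 = 4
te_Task 3 = (7 + 4·9 + 11)/6 = 54/6 = 9
te_Task 4 = (8 + 4·10 + 18)/6 = 66/6 = 11
te_Task 5 = (8 + 4·12 + 16)/6 = 72/6 = 12
te_Task 6 = (1 + 4·2 + 9)/6 = 18/6 = 3
te_Task 7 = (3 + 4·6 + 9)/6 = 36/6 = 6
te_Task 8 = (1 + 4·2 + 9)/6 = 18/6 = 3
te_Task 9 = (4 + 4·5 + 6)/6 = 30/6 = 5

Forward pass:
ES_Task 1 = 0; EF_Task 1 = 4
ES_Task 2 = 0; EF_Task 2 = 4
ES_Task 3 = 0; EF_Task 3 = 9
ES_Task 4 = 4; EF_Task 4 = 4+11 = 15
ES_Task 5 = max(EF_Task 2=4, EF_Task 3=9) = 9; EF_Task 5 = 9+12 = 21
ES_Task 6 = max(EF_Task 2=4, EF_Task 3=9) = 9; EF_Task 6 = 9+3 = 12
ES_Task 7 = max(EF_Task 1=4, EF_Task 3=9) = 9; EF_Task 7 = 9+6 = 15
ES_Task 8 = max(EF_Task 2=4, EF_Task 3=9) = 9; EF_Task 8 = 9+3 = 12
ES_Task 9 = max(EF_Task 1=4, EF_Task 4=15, EF_Task 5=21, EF_Task 6=12, EF_Task 7=15, EF_Task 8=12) = 21; EF_Task 9 = 21+5 = 26
Expected project duration μ = 26 weeks. Critical path: Task 3 → Task 5 → Task 9.

26 weeks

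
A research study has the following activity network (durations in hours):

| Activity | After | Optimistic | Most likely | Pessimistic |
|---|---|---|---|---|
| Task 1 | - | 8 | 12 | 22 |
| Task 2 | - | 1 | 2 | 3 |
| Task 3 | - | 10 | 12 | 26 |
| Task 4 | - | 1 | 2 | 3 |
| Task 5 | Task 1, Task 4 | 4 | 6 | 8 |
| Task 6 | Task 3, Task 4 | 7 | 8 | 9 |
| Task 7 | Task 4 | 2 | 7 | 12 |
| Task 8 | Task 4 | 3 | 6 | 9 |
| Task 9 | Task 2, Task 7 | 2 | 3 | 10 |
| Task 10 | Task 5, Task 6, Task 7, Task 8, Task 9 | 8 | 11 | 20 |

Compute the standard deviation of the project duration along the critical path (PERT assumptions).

3.35 hours

te_Task 1 = (8 + 4·12 + 22)/6 = 78/6 = 13; σ²_Task 1 = ((22−8)/6)² = 5.444
te_Task 2 = (1 + 4·2 + 3)/6 = 12/6 = 2; σ²_Task 2 = ((3−1)/6)² = 0.111
te_Task 3 = (10 + 4·12 + 26)/6 = 84/6 = 14; σ²_Task 3 = ((26−10)/6)² = 7.111
te_Task 4 = (1 + 4·2 + 3)/6 = 12/6 = 2; σ²_Task 4 = ((3−1)/6)² = 0.111
te_Task 5 = (4 + 4·6 + 8)/6 = 36/6 = 6; σ²_Task 5 = ((8−4)/6)² = 0.444
te_Task 6 = (7 + 4·8 + 9)/6 = 48/6 = 8; σ²_Task 6 = ((9−7)/6)² = 0.111
te_Task 7 = (2 + 4·7 + 12)/6 = 42/6 = 7; σ²_Task 7 = ((12−2)/6)² = 2.778
te_Task 8 = (3 + 4·6 + 9)/6 = 36/6 = 6; σ²_Task 8 = ((9−3)/6)² = 1.000
te_Task 9 = (2 + 4·3 + 10)/6 = 24/6 = 4; σ²_Task 9 = ((10−2)/6)² = 1.778
te_Task 10 = (8 + 4·11 + 20)/6 = 72/6 = 12; σ²_Task 10 = ((20−8)/6)² = 4.000

Forward pass:
ES_Task 1 = 0; EF_Task 1 = 13
ES_Task 2 = 0; EF_Task 2 = 2
ES_Task 3 = 0; EF_Task 3 = 14
ES_Task 4 = 0; EF_Task 4 = 2
ES_Task 5 = max(EF_Task 1=13, EF_Task 4=2) = 13; EF_Task 5 = 13+6 = 19
ES_Task 6 = max(EF_Task 3=14, EF_Task 4=2) = 14; EF_Task 6 = 14+8 = 22
ES_Task 7 = 2; EF_Task 7 = 2+7 = 9
ES_Task 8 = 2; EF_Task 8 = 2+6 = 8
ES_Task 9 = max(EF_Task 2=2, EF_Task 7=9) = 9; EF_Task 9 = 9+4 = 13
ES_Task 10 = max(EF_Task 5=19, EF_Task 6=22, EF_Task 7=9, EF_Task 8=8, EF_Task 9=13) = 22; EF_Task 10 = 22+12 = 34
Expected project duration μ = 34 hours. Critical path: Task 3 → Task 6 → Task 10.

Variance along critical path = 7.111 + 0.111 + 4.000 = 11.222
σ = √11.222 = 3.350 hours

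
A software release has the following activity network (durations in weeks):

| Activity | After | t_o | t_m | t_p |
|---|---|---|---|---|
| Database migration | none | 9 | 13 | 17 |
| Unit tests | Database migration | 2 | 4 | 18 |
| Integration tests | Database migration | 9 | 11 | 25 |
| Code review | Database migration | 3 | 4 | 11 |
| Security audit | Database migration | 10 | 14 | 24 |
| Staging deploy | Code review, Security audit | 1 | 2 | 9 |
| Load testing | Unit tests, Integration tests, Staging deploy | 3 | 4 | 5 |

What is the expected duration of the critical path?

35 weeks

te_Database migration = (9 + 4·13 + 17)/6 = 78/6 = 13
te_Unit tests = (2 + 4·4 + 18)/6 = 36/6 = 6
te_Integration tests = (9 + 4·11 + 25)/6 = 78/6 = 13
te_Code review = (3 + 4·4 + 11)/6 = 30/6 = 5
te_Security audit = (10 + 4·14 + 24)/6 = 90/6 = 15
te_Staging deploy = (1 + 4·2 + 9)/6 = 18/6 = 3
te_Load testing = (3 + 4·4 + 5)/6 = 24/6 = 4

Forward pass:
ES_Database migration = 0; EF_Database migration = 13
ES_Unit tests = 13; EF_Unit tests = 13+6 = 19
ES_Integration tests = 13; EF_Integration tests = 13+13 = 26
ES_Code review = 13; EF_Code review = 13+5 = 18
ES_Security audit = 13; EF_Security audit = 13+15 = 28
ES_Staging deploy = max(EF_Code review=18, EF_Security audit=28) = 28; EF_Staging deploy = 28+3 = 31
ES_Load testing = max(EF_Unit tests=19, EF_Integration tests=26, EF_Staging deploy=31) = 31; EF_Load testing = 31+4 = 35
Expected project duration μ = 35 weeks. Critical path: Database migration → Security audit → Staging deploy → Load testing.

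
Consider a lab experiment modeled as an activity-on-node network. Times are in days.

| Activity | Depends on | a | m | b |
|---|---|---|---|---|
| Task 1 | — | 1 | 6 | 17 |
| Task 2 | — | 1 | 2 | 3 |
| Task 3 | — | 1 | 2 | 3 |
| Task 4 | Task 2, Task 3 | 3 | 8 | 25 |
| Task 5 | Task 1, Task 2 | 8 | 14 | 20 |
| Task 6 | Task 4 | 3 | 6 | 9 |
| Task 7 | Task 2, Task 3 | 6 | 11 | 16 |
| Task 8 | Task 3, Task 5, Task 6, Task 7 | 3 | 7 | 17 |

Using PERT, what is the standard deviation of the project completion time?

4.07 days

te_Task 1 = (1 + 4·6 + 17)/6 = 42/6 = 7; σ²_Task 1 = ((17−1)/6)² = 7.111
te_Task 2 = (1 + 4·2 + 3)/6 = 12/6 = 2; σ²_Task 2 = ((3−1)/6)² = 0.111
te_Task 3 = (1 + 4·2 + 3)/6 = 12/6 = 2; σ²_Task 3 = ((3−1)/6)² = 0.111
te_Task 4 = (3 + 4·8 + 25)/6 = 60/6 = 10; σ²_Task 4 = ((25−3)/6)² = 13.444
te_Task 5 = (8 + 4·14 + 20)/6 = 84/6 = 14; σ²_Task 5 = ((20−8)/6)² = 4.000
te_Task 6 = (3 + 4·6 + 9)/6 = 36/6 = 6; σ²_Task 6 = ((9−3)/6)² = 1.000
te_Task 7 = (6 + 4·11 + 16)/6 = 66/6 = 11; σ²_Task 7 = ((16−6)/6)² = 2.778
te_Task 8 = (3 + 4·7 + 17)/6 = 48/6 = 8; σ²_Task 8 = ((17−3)/6)² = 5.444

Forward pass:
ES_Task 1 = 0; EF_Task 1 = 7
ES_Task 2 = 0; EF_Task 2 = 2
ES_Task 3 = 0; EF_Task 3 = 2
ES_Task 4 = max(EF_Task 2=2, EF_Task 3=2) = 2; EF_Task 4 = 2+10 = 12
ES_Task 5 = max(EF_Task 1=7, EF_Task 2=2) = 7; EF_Task 5 = 7+14 = 21
ES_Task 6 = 12; EF_Task 6 = 12+6 = 18
ES_Task 7 = max(EF_Task 2=2, EF_Task 3=2) = 2; EF_Task 7 = 2+11 = 13
ES_Task 8 = max(EF_Task 3=2, EF_Task 5=21, EF_Task 6=18, EF_Task 7=13) = 21; EF_Task 8 = 21+8 = 29
Expected project duration μ = 29 days. Critical path: Task 1 → Task 5 → Task 8.

Variance along critical path = 7.111 + 4.000 + 5.444 = 16.556
σ = √16.556 = 4.069 days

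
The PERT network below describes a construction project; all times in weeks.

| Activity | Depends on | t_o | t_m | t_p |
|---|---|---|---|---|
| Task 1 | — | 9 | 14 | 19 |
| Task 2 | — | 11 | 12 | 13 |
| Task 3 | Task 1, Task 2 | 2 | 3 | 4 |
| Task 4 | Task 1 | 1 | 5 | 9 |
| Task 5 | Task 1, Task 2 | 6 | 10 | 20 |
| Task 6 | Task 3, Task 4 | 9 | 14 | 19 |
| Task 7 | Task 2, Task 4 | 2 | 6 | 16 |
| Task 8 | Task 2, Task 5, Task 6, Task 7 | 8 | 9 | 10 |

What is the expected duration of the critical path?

42 weeks

te_Task 1 = (9 + 4·14 + 19)/6 = 84/6 = 14
te_Task 2 = (11 + 4·12 + 13)/6 = 72/6 = 12
te_Task 3 = (2 + 4·3 + 4)/6 = 18/6 = 3
te_Task 4 = (1 + 4·5 + 9)/6 = 30/6 = 5
te_Task 5 = (6 + 4·10 + 20)/6 = 66/6 = 11
te_Task 6 = (9 + 4·14 + 19)/6 = 84/6 = 14
te_Task 7 = (2 + 4·6 + 16)/6 = 42/6 = 7
te_Task 8 = (8 + 4·9 + 10)/6 = 54/6 = 9

Forward pass:
ES_Task 1 = 0; EF_Task 1 = 14
ES_Task 2 = 0; EF_Task 2 = 12
ES_Task 3 = max(EF_Task 1=14, EF_Task 2=12) = 14; EF_Task 3 = 14+3 = 17
ES_Task 4 = 14; EF_Task 4 = 14+5 = 19
ES_Task 5 = max(EF_Task 1=14, EF_Task 2=12) = 14; EF_Task 5 = 14+11 = 25
ES_Task 6 = max(EF_Task 3=17, EF_Task 4=19) = 19; EF_Task 6 = 19+14 = 33
ES_Task 7 = max(EF_Task 2=12, EF_Task 4=19) = 19; EF_Task 7 = 19+7 = 26
ES_Task 8 = max(EF_Task 2=12, EF_Task 5=25, EF_Task 6=33, EF_Task 7=26) = 33; EF_Task 8 = 33+9 = 42
Expected project duration μ = 42 weeks. Critical path: Task 1 → Task 4 → Task 6 → Task 8.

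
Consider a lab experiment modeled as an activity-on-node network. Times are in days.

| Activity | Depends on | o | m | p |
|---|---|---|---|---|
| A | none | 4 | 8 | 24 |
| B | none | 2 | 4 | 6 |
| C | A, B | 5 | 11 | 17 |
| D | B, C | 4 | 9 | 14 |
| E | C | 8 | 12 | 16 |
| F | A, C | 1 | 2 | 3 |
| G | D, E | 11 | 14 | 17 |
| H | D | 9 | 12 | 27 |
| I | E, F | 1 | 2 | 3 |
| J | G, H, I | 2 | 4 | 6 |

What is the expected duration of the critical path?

te_A = (4 + 4·8 + 24)/6 = 60/6 = 10
te_B = (2 + 4·4 + 6)/6 = 24/6 = 4
te_C = (5 + 4·11 + 17)/6 = 66/6 = 11
te_D = (4 + 4·9 + 14)/6 = 54/6 = 9
te_E = (8 + 4·12 + 16)/6 = 72/6 = 12
te_F = (1 + 4·2 + 3)/6 = 12/6 = 2
te_G = (11 + 4·14 + 17)/6 = 84/6 = 14
te_H = (9 + 4·12 + 27)/6 = 84/6 = 14
te_I = (1 + 4·2 + 3)/6 = 12/6 = 2
te_J = (2 + 4·4 + 6)/6 = 24/6 = 4

Forward pass:
ES_A = 0; EF_A = 10
ES_B = 0; EF_B = 4
ES_C = max(EF_A=10, EF_B=4) = 10; EF_C = 10+11 = 21
ES_D = max(EF_B=4, EF_C=21) = 21; EF_D = 21+9 = 30
ES_E = 21; EF_E = 21+12 = 33
ES_F = max(EF_A=10, EF_C=21) = 21; EF_F = 21+2 = 23
ES_G = max(EF_D=30, EF_E=33) = 33; EF_G = 33+14 = 47
ES_H = 30; EF_H = 30+14 = 44
ES_I = max(EF_E=33, EF_F=23) = 33; EF_I = 33+2 = 35
ES_J = max(EF_G=47, EF_H=44, EF_I=35) = 47; EF_J = 47+4 = 51
Expected project duration μ = 51 days. Critical path: A → C → E → G → J.

51 days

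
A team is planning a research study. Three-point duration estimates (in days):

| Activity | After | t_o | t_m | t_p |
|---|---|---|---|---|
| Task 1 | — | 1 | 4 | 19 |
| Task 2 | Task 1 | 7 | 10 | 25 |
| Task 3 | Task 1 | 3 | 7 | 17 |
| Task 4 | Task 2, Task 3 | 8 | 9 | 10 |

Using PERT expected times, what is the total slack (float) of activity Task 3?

4 days

te_Task 1 = (1 + 4·4 + 19)/6 = 36/6 = 6
te_Task 2 = (7 + 4·10 + 25)/6 = 72/6 = 12
te_Task 3 = (3 + 4·7 + 17)/6 = 48/6 = 8
te_Task 4 = (8 + 4·9 + 10)/6 = 54/6 = 9

Forward pass:
ES_Task 1 = 0; EF_Task 1 = 6
ES_Task 2 = 6; EF_Task 2 = 6+12 = 18
ES_Task 3 = 6; EF_Task 3 = 6+8 = 14
ES_Task 4 = max(EF_Task 2=18, EF_Task 3=14) = 18; EF_Task 4 = 18+9 = 27
Expected project duration μ = 27 days. Critical path: Task 1 → Task 2 → Task 4.

Backward pass:
LF_Task 4 = 27; LS_Task 4 = 27−9 = 18
LF_Task 3 = LS_Task 4 = 18; LS_Task 3 = 18−8 = 10
LF_Task 2 = LS_Task 4 = 18; LS_Task 2 = 18−12 = 6
LF_Task 1 = min(LS_Task 2=6, LS_Task 3=10) = 6; LS_Task 1 = 6−6 = 0
Slack_Task 3 = LS_Task 3 − ES_Task 3 = 10 − 6 = 4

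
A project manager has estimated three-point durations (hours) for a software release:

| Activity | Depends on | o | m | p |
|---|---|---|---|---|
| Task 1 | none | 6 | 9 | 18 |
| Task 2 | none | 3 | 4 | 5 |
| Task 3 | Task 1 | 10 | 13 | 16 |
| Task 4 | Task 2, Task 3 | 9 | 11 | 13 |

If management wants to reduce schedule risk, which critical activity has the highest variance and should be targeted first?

te_Task 1 = (6 + 4·9 + 18)/6 = 60/6 = 10; σ²_Task 1 = ((18−6)/6)² = 4.000
te_Task 2 = (3 + 4·4 + 5)/6 = 24/6 = 4; σ²_Task 2 = ((5−3)/6)² = 0.111
te_Task 3 = (10 + 4·13 + 16)/6 = 78/6 = 13; σ²_Task 3 = ((16−10)/6)² = 1.000
te_Task 4 = (9 + 4·11 + 13)/6 = 66/6 = 11; σ²_Task 4 = ((13−9)/6)² = 0.444

Forward pass:
ES_Task 1 = 0; EF_Task 1 = 10
ES_Task 2 = 0; EF_Task 2 = 4
ES_Task 3 = 10; EF_Task 3 = 10+13 = 23
ES_Task 4 = max(EF_Task 2=4, EF_Task 3=23) = 23; EF_Task 4 = 23+11 = 34
Expected project duration μ = 34 hours. Critical path: Task 1 → Task 3 → Task 4.

Variances on critical path: σ²_Task 1=4.000, σ²_Task 3=1.000, σ²_Task 4=0.444.
Largest is σ²_Task 1 = 4.000.

Task 1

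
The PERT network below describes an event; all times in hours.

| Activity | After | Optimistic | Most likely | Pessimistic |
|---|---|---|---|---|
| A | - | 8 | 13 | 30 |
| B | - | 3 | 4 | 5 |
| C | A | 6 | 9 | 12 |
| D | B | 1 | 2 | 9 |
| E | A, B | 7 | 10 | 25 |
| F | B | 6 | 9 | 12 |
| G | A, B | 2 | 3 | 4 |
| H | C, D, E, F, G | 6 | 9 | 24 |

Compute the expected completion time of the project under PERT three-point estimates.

38 hours

te_A = (8 + 4·13 + 30)/6 = 90/6 = 15
te_B = (3 + 4·4 + 5)/6 = 24/6 = 4
te_C = (6 + 4·9 + 12)/6 = 54/6 = 9
te_D = (1 + 4·2 + 9)/6 = 18/6 = 3
te_E = (7 + 4·10 + 25)/6 = 72/6 = 12
te_F = (6 + 4·9 + 12)/6 = 54/6 = 9
te_G = (2 + 4·3 + 4)/6 = 18/6 = 3
te_H = (6 + 4·9 + 24)/6 = 66/6 = 11

Forward pass:
ES_A = 0; EF_A = 15
ES_B = 0; EF_B = 4
ES_C = 15; EF_C = 15+9 = 24
ES_D = 4; EF_D = 4+3 = 7
ES_E = max(EF_A=15, EF_B=4) = 15; EF_E = 15+12 = 27
ES_F = 4; EF_F = 4+9 = 13
ES_G = max(EF_A=15, EF_B=4) = 15; EF_G = 15+3 = 18
ES_H = max(EF_C=24, EF_D=7, EF_E=27, EF_F=13, EF_G=18) = 27; EF_H = 27+11 = 38
Expected project duration μ = 38 hours. Critical path: A → E → H.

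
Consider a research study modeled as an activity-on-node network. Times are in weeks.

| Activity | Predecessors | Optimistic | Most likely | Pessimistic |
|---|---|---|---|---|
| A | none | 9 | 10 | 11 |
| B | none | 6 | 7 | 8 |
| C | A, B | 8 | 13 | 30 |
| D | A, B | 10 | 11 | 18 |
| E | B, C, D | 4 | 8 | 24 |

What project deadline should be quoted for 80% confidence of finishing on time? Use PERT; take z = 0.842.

39.2 weeks

te_A = (9 + 4·10 + 11)/6 = 60/6 = 10; σ²_A = ((11−9)/6)² = 0.111
te_B = (6 + 4·7 + 8)/6 = 42/6 = 7; σ²_B = ((8−6)/6)² = 0.111
te_C = (8 + 4·13 + 30)/6 = 90/6 = 15; σ²_C = ((30−8)/6)² = 13.444
te_D = (10 + 4·11 + 18)/6 = 72/6 = 12; σ²_D = ((18−10)/6)² = 1.778
te_E = (4 + 4·8 + 24)/6 = 60/6 = 10; σ²_E = ((24−4)/6)² = 11.111

Forward pass:
ES_A = 0; EF_A = 10
ES_B = 0; EF_B = 7
ES_C = max(EF_A=10, EF_B=7) = 10; EF_C = 10+15 = 25
ES_D = max(EF_A=10, EF_B=7) = 10; EF_D = 10+12 = 22
ES_E = max(EF_B=7, EF_C=25, EF_D=22) = 25; EF_E = 25+10 = 35
Expected project duration μ = 35 weeks. Critical path: A → C → E.

Variance along critical path = 0.111 + 13.444 + 11.111 = 24.667; σ = 4.967 weeks.
D = μ + z·σ = 35 + 0.842·4.967 = 39.2 weeks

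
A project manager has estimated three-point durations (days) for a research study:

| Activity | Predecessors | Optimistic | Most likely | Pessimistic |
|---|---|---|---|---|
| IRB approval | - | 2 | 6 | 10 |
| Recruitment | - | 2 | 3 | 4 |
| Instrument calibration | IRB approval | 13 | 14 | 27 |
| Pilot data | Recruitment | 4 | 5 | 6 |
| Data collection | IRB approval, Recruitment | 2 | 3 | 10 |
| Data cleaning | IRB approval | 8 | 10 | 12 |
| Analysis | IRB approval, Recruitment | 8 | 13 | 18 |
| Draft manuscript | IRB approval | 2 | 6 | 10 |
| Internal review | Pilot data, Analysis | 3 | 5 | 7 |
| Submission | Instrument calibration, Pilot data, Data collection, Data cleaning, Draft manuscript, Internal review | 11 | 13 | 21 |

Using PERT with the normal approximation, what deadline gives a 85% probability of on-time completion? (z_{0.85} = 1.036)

40.9 days

te_IRB approval = (2 + 4·6 + 10)/6 = 36/6 = 6; σ²_IRB approval = ((10−2)/6)² = 1.778
te_Recruitment = (2 + 4·3 + 4)/6 = 18/6 = 3; σ²_Recruitment = ((4−2)/6)² = 0.111
te_Instrument calibration = (13 + 4·14 + 27)/6 = 96/6 = 16; σ²_Instrument calibration = ((27−13)/6)² = 5.444
te_Pilot data = (4 + 4·5 + 6)/6 = 30/6 = 5; σ²_Pilot data = ((6−4)/6)² = 0.111
te_Data collection = (2 + 4·3 + 10)/6 = 24/6 = 4; σ²_Data collection = ((10−2)/6)² = 1.778
te_Data cleaning = (8 + 4·10 + 12)/6 = 60/6 = 10; σ²_Data cleaning = ((12−8)/6)² = 0.444
te_Analysis = (8 + 4·13 + 18)/6 = 78/6 = 13; σ²_Analysis = ((18−8)/6)² = 2.778
te_Draft manuscript = (2 + 4·6 + 10)/6 = 36/6 = 6; σ²_Draft manuscript = ((10−2)/6)² = 1.778
te_Internal review = (3 + 4·5 + 7)/6 = 30/6 = 5; σ²_Internal review = ((7−3)/6)² = 0.444
te_Submission = (11 + 4·13 + 21)/6 = 84/6 = 14; σ²_Submission = ((21−11)/6)² = 2.778

Forward pass:
ES_IRB approval = 0; EF_IRB approval = 6
ES_Recruitment = 0; EF_Recruitment = 3
ES_Instrument calibration = 6; EF_Instrument calibration = 6+16 = 22
ES_Pilot data = 3; EF_Pilot data = 3+5 = 8
ES_Data collection = max(EF_IRB approval=6, EF_Recruitment=3) = 6; EF_Data collection = 6+4 = 10
ES_Data cleaning = 6; EF_Data cleaning = 6+10 = 16
ES_Analysis = max(EF_IRB approval=6, EF_Recruitment=3) = 6; EF_Analysis = 6+13 = 19
ES_Draft manuscript = 6; EF_Draft manuscript = 6+6 = 12
ES_Internal review = max(EF_Pilot data=8, EF_Analysis=19) = 19; EF_Internal review = 19+5 = 24
ES_Submission = max(EF_Instrument calibration=22, EF_Pilot data=8, EF_Data collection=10, EF_Data cleaning=16, EF_Draft manuscript=12, EF_Internal review=24) = 24; EF_Submission = 24+14 = 38
Expected project duration μ = 38 days. Critical path: IRB approval → Analysis → Internal review → Submission.

Variance along critical path = 1.778 + 2.778 + 0.444 + 2.778 = 7.778; σ = 2.789 days.
D = μ + z·σ = 38 + 1.036·2.789 = 40.9 days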